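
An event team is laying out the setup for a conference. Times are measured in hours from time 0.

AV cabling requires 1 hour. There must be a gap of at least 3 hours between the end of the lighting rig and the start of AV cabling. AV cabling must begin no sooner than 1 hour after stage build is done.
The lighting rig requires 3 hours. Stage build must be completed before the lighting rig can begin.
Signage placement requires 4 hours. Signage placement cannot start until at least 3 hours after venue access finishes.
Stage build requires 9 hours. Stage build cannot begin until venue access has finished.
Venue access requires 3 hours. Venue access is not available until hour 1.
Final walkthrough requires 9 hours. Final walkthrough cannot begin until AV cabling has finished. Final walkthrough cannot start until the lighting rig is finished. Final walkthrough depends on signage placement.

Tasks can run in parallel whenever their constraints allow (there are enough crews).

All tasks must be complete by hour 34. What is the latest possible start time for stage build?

9

To finish by hour 34, final walkthrough (duration 9) must start no later than hour 25.
Since final walkthrough (must start by hour 25) depends on it, AV cabling must finish by hour 25. Backing off its 1-hour duration gives a latest start of hour 24.
The lighting rig feeds AV cabling (must start by hour 24, minus 3-hour gap → hour 21); final walkthrough (must start by hour 25). Taking the minimum, the lighting rig must finish by hour 21 and start by 21 − 3 = hour 18.
Stage build has several dependents: the lighting rig (must start by hour 18); AV cabling (must start by hour 24, minus 1-hour gap → hour 23). The earliest of those limits is hour 18, so stage build must start by 18 − 9 = hour 9.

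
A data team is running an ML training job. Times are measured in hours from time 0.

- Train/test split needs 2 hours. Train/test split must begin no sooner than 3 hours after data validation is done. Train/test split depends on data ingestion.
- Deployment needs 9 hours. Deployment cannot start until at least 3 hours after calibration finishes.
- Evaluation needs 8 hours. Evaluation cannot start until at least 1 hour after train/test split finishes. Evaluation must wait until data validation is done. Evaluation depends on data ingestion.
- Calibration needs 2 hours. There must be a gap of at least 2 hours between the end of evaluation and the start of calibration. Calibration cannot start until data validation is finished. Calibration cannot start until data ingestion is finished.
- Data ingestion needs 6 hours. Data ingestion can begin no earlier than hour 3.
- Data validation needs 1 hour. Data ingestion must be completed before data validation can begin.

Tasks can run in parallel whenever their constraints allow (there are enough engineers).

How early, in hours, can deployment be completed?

40

Data ingestion cannot begin until its own release at hour 3. It runs from hour 3 to 3 + 6 = hour 9.
Data validation cannot begin until data ingestion (finishes hour 9). It runs from hour 9 to 9 + 1 = hour 10.
Train/test split cannot start until data validation (finishes hour 10, plus 3-hour gap → hour 13); data ingestion (finishes hour 9). The controlling bound is hour 13, so train/test split finishes at 13 + 2 = hour 15.
Evaluation cannot start until train/test split (finishes hour 15, plus 1-hour gap → hour 16); data validation (finishes hour 10); data ingestion (finishes hour 9). The controlling bound is hour 16, so evaluation finishes at 16 + 8 = hour 24.
Calibration has to wait for evaluation (finishes hour 24, plus 2-hour gap → hour 26); data validation (finishes hour 10); data ingestion (finishes hour 9). The latest of these is hour 26, so calibration runs hour 26 to 26 + 2 = hour 28.
Deployment cannot begin until calibration (finishes hour 28, plus 3-hour gap → hour 31). It runs from hour 31 to 31 + 9 = hour 40.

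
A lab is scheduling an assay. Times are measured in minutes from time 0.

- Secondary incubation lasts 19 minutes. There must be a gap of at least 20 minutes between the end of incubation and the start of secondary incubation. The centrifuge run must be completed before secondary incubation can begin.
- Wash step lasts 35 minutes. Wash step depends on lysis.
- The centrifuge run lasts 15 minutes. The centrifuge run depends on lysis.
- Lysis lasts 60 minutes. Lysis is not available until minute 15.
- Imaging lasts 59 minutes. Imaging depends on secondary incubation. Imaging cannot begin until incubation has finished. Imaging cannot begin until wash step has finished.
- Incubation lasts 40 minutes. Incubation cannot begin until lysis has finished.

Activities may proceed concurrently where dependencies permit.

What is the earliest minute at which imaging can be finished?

After its own release at minute 15, lysis can start at minute 15 and finishes at minute 75.
Wash step waits on lysis (finishes minute 75), so it starts at minute 75 and finishes at 75 + 35 = minute 110.
After lysis (finishes minute 75), the centrifuge run can start at minute 75 and finishes at minute 90.
Incubation cannot begin until lysis (finishes minute 75). It runs from minute 75 to 75 + 40 = minute 115.
Secondary incubation has to wait for incubation (finishes minute 115, plus 20-minute gap → minute 135); the centrifuge run (finishes minute 90). The latest of these is minute 135, so secondary incubation runs minute 135 to 135 + 19 = minute 154.
For imaging: secondary incubation (finishes minute 154); incubation (finishes minute 115); wash step (finishes minute 110). Taking the maximum gives a start of minute 154, and it finishes at 154 + 59 = minute 213.

213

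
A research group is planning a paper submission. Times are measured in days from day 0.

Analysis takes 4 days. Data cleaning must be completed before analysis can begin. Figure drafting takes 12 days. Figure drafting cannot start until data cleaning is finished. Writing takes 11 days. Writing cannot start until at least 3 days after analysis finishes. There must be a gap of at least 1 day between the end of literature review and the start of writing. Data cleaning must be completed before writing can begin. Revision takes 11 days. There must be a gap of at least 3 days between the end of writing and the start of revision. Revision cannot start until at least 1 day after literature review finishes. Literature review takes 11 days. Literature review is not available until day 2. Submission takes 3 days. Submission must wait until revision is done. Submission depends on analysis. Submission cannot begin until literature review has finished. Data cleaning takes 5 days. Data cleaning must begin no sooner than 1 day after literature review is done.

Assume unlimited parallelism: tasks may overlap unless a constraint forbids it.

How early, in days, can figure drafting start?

19

Literature review waits on its own release at day 2, so it starts at day 2 and finishes at 2 + 11 = day 13.
Data cleaning cannot begin until literature review (finishes day 13, plus 1-day gap → day 14). It runs from day 14 to 14 + 5 = day 19.
Figure drafting waits on data cleaning (finishes day 19), so the earliest it can start is day 19.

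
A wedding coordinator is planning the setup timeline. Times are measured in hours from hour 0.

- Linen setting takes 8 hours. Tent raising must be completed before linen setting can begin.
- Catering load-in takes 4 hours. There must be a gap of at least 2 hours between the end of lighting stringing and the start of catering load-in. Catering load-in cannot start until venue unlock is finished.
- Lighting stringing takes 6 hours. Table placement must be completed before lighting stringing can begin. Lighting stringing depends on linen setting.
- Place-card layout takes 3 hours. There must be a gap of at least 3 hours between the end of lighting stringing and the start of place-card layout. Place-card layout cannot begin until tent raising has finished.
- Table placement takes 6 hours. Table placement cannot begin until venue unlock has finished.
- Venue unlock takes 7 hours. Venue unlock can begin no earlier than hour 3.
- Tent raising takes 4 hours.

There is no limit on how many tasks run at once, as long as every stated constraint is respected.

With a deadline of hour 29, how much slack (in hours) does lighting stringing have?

Tent raising has no prerequisites, so it starts at hour 0 and finishes at hour 4.
After tent raising (finishes hour 4), linen setting can start at hour 4 and finishes at hour 12.
Venue unlock waits on its own release at hour 3, so it starts at hour 3 and finishes at 3 + 7 = hour 10.
After venue unlock (finishes hour 10), table placement can start at hour 10 and finishes at hour 16.
Lighting stringing cannot start until table placement (finishes hour 16); linen setting (finishes hour 12). The controlling bound is hour 16, so lighting stringing finishes at 16 + 6 = hour 22.

Working backward from the deadline:
Catering load-in has no dependents, so it just needs to finish by hour 29. Starting by 29 − 4 = hour 25 achieves that.
Place-card layout must finish by hour 29; it takes 3 hours, so it must start by 29 − 3 = hour 26.
Lighting stringing must finish in time for catering load-in (must start by hour 25, minus 2-hour gap → hour 23); place-card layout (must start by hour 26, minus 3-hour gap → hour 23). The tightest is hour 23, so lighting stringing must start by 23 − 6 = hour 17.
So lighting stringing can start as early as hour 16 and as late as hour 17, giving 17 − 16 = 1 hour of slack.

1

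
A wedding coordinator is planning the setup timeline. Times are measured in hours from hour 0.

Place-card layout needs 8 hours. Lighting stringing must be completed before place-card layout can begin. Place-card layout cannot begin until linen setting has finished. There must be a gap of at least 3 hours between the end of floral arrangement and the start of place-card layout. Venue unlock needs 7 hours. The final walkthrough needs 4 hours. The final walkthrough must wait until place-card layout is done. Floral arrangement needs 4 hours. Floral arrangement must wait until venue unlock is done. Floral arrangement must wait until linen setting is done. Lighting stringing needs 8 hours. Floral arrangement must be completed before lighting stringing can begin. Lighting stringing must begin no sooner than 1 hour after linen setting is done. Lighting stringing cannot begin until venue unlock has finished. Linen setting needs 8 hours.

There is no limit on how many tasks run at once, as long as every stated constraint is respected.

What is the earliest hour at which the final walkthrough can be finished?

32

Nothing blocks linen setting, so it runs from hour 0 to hour 8.
Venue unlock can start immediately at hour 0; it finishes at hour 7.
Floral arrangement has to wait for venue unlock (finishes hour 7); linen setting (finishes hour 8). The latest of these is hour 8, so floral arrangement runs hour 8 to 8 + 4 = hour 12.
Lighting stringing has to wait for floral arrangement (finishes hour 12); linen setting (finishes hour 8, plus 1-hour gap → hour 9); venue unlock (finishes hour 7). The latest of these is hour 12, so lighting stringing runs hour 12 to 12 + 8 = hour 20.
Place-card layout cannot start until lighting stringing (finishes hour 20); linen setting (finishes hour 8); floral arrangement (finishes hour 12, plus 3-hour gap → hour 15). The controlling bound is hour 20, so place-card layout finishes at 20 + 8 = hour 28.
After place-card layout (finishes hour 28), the final walkthrough can start at hour 28 and finishes at hour 32.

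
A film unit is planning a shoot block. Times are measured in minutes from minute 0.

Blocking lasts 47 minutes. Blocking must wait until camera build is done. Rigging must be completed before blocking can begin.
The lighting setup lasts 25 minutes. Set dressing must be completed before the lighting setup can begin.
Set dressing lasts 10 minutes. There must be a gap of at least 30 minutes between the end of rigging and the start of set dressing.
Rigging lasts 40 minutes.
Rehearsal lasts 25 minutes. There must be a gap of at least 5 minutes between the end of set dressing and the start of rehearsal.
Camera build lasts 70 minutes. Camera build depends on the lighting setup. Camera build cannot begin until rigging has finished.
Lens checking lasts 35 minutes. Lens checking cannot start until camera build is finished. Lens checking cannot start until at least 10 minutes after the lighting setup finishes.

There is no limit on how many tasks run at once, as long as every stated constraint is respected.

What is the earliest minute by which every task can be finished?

Rigging can start immediately at minute 0; it finishes at minute 40.
After rigging (finishes minute 40, plus 30-minute gap → minute 70), set dressing can start at minute 70 and finishes at minute 80.
Rehearsal waits on set dressing (finishes minute 80, plus 5-minute gap → minute 85), so it starts at minute 85 and finishes at 85 + 25 = minute 110.
The lighting setup cannot begin until set dressing (finishes minute 80). It runs from minute 80 to 80 + 25 = minute 105.
For camera build: the lighting setup (finishes minute 105); rigging (finishes minute 40). Taking the maximum gives a start of minute 105, and it finishes at 105 + 70 = minute 175.
Blocking cannot start until camera build (finishes minute 175); rigging (finishes minute 40). The controlling bound is minute 175, so blocking finishes at 175 + 47 = minute 222.
Lens checking has to wait for camera build (finishes minute 175); the lighting setup (finishes minute 105, plus 10-minute gap → minute 115). The latest of these is minute 175, so lens checking runs minute 175 to 175 + 35 = minute 210.
All tasks are finished once the last one completes. Finish times: Rigging at 40, Set dressing at 80, The lighting setup at 105, Camera build at 175, Lens checking at 210, Blocking at 222, Rehearsal at 110. The latest is minute 222.

222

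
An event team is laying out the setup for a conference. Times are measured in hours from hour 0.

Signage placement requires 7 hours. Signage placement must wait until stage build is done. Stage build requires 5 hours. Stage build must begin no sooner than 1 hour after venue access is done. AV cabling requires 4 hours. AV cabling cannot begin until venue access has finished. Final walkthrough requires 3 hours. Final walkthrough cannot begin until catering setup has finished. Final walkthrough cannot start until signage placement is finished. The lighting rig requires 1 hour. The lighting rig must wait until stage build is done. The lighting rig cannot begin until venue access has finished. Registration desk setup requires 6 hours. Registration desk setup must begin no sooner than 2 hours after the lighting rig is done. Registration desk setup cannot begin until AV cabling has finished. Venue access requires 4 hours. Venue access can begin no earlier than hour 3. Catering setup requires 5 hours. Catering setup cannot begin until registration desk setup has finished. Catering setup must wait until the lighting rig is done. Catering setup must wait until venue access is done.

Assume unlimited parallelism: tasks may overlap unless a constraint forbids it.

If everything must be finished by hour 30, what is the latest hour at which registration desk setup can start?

Nothing follows final walkthrough; the deadline of hour 30 is its only limit. It must start by 30 − 3 = hour 27.
Since final walkthrough (must start by hour 27) depends on it, catering setup must finish by hour 27. Backing off its 5-hour duration gives a latest start of hour 22.
Registration desk setup feeds into catering setup (must start by hour 22); so registration desk setup must finish by hour 22 and therefore start by hour 16.

16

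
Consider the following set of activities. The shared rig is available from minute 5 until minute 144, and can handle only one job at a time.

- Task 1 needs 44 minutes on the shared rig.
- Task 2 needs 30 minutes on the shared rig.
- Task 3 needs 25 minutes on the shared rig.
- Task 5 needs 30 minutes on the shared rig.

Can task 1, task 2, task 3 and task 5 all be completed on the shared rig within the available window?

The shared rig window is 144 − 5 = 139 minutes.
Running back to back, the jobs need 44 + 30 + 25 + 30 = 129 minutes on the shared rig.
Since 129 ≤ 139, they fit within the window.

Yes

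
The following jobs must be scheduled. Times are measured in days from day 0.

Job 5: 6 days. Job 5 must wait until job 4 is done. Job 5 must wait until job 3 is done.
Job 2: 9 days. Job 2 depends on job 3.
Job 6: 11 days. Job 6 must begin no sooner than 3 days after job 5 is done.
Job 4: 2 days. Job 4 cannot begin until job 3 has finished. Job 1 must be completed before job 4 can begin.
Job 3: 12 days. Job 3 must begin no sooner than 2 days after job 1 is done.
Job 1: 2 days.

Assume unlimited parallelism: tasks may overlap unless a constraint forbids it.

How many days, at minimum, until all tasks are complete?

Job 1 has no prerequisites, so it starts at day 0 and finishes at day 2.
Job 3 waits on job 1 (finishes day 2, plus 2-day gap → day 4), so it starts at day 4 and finishes at 4 + 12 = day 16.
Job 4 cannot start until job 3 (finishes day 16); job 1 (finishes day 2). The controlling bound is day 16, so job 4 finishes at 16 + 2 = day 18.
Job 5 needs all of job 4 (finishes day 18); job 3 (finishes day 16). That puts its earliest start at day 18; it finishes at 18 + 6 = day 24.
After job 5 (finishes day 24, plus 3-day gap → day 27), job 6 can start at day 27 and finishes at day 38.
After job 3 (finishes day 16), job 2 can start at day 16 and finishes at day 25.
All tasks are finished once the last one completes. Finish times: Job 1 at 2, Job 2 at 25, Job 3 at 16, Job 4 at 18, Job 5 at 24, Job 6 at 38. The latest is day 38.

38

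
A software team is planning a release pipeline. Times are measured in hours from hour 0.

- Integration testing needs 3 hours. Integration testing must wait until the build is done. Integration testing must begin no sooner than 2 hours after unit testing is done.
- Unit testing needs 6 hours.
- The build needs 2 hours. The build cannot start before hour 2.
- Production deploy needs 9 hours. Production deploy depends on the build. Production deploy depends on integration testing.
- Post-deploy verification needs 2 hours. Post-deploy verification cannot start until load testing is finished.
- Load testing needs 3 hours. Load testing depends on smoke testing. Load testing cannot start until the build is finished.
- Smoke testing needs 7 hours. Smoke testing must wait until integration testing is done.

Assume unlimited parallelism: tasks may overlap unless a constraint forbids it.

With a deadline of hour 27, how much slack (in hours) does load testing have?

4

Unit testing can start immediately at hour 0; it finishes at hour 6.
The build cannot begin until its own release at hour 2. It runs from hour 2 to 2 + 2 = hour 4.
For integration testing: the build (finishes hour 4); unit testing (finishes hour 6, plus 2-hour gap → hour 8). Taking the maximum gives a start of hour 8, and it finishes at 8 + 3 = hour 11.
Smoke testing cannot begin until integration testing (finishes hour 11). It runs from hour 11 to 11 + 7 = hour 18.
Load testing has to wait for smoke testing (finishes hour 18); the build (finishes hour 4). The latest of these is hour 18, so load testing runs hour 18 to 18 + 3 = hour 21.

Working backward from the deadline:
Post-deploy verification has no dependents, so it just needs to finish by hour 27. Starting by 27 − 2 = hour 25 achieves that.
Since post-deploy verification (must start by hour 25) depends on it, load testing must finish by hour 25. Backing off its 3-hour duration gives a latest start of hour 22.
So load testing can start as early as hour 18 and as late as hour 22, giving 22 − 18 = 4 hours of slack.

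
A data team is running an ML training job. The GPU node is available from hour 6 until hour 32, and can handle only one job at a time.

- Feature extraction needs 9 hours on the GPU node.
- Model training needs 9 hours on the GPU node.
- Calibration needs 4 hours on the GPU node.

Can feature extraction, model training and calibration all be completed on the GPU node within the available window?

The GPU node window is 32 − 6 = 26 hours.
Running back to back, the jobs need 9 + 9 + 4 = 22 hours on the GPU node.
Since 22 ≤ 26, they fit within the window.

Yes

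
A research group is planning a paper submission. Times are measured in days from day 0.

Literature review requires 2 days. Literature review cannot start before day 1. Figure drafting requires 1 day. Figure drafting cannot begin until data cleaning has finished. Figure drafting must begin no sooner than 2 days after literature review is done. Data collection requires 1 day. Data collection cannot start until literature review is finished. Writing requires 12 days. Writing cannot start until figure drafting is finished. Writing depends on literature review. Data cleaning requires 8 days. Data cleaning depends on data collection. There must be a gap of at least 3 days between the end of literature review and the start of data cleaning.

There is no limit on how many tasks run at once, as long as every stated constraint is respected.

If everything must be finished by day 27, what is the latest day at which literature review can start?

1

Writing has no dependents, so it just needs to finish by day 27. Starting by 27 − 12 = day 15 achieves that.
Since writing (must start by day 15) depends on it, figure drafting must finish by day 15. Backing off its 1-day duration gives a latest start of day 14.
Data cleaning feeds into figure drafting (must start by day 14); so data cleaning must finish by day 14 and therefore start by day 6.
Data collection feeds into data cleaning (must start by day 6); so data collection must finish by day 6 and therefore start by day 5.
Literature review feeds data collection (must start by day 5); data cleaning (must start by day 6, minus 3-day gap → day 3); figure drafting (must start by day 14, minus 2-day gap → day 12); writing (must start by day 15). Taking the minimum, literature review must finish by day 3 and start by 3 − 2 = day 1.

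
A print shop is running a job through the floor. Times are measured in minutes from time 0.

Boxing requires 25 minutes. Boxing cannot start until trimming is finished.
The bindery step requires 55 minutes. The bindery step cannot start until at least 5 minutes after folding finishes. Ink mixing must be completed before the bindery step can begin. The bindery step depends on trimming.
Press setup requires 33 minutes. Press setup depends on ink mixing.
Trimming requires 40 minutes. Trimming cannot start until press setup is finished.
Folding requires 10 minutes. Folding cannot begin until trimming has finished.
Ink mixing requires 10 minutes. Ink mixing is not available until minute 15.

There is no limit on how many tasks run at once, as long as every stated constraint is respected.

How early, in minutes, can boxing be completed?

Ink mixing waits on its own release at minute 15, so it starts at minute 15 and finishes at 15 + 10 = minute 25.
Press setup cannot begin until ink mixing (finishes minute 25). It runs from minute 25 to 25 + 33 = minute 58.
Trimming waits on press setup (finishes minute 58), so it starts at minute 58 and finishes at 58 + 40 = minute 98.
After trimming (finishes minute 98), boxing can start at minute 98 and finishes at minute 123.

123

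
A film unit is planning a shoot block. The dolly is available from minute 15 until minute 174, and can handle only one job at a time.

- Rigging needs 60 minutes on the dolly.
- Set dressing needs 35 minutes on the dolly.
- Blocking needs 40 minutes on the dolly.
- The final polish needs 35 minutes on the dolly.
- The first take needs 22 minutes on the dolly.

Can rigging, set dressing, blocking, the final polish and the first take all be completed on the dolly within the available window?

No

The dolly window is 174 − 15 = 159 minutes.
Running back to back, the jobs need 60 + 35 + 40 + 35 + 22 = 192 minutes on the dolly.
Since 192 > 159, they cannot all fit.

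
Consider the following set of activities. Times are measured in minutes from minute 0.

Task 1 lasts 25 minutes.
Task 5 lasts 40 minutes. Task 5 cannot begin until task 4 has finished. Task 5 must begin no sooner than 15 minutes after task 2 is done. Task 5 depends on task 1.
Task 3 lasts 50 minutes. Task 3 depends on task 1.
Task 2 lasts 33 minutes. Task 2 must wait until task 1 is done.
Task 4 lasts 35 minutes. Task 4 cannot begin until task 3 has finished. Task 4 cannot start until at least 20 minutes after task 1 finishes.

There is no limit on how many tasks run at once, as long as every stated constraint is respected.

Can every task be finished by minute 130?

No

Task 1 can start immediately at minute 0; it finishes at minute 25.
Task 3 waits on task 1 (finishes minute 25), so it starts at minute 25 and finishes at 25 + 50 = minute 75.
Task 4 cannot start until task 3 (finishes minute 75); task 1 (finishes minute 25, plus 20-minute gap → minute 45). The controlling bound is minute 75, so task 4 finishes at 75 + 35 = minute 110.
Task 2 waits on task 1 (finishes minute 25), so it starts at minute 25 and finishes at 25 + 33 = minute 58.
For task 5: task 4 (finishes minute 110); task 2 (finishes minute 58, plus 15-minute gap → minute 73); task 1 (finishes minute 25). Taking the maximum gives a start of minute 110, and it finishes at 110 + 40 = minute 150.
The earliest everything can be done is minute 150, which is after the deadline of 130, so it is not possible.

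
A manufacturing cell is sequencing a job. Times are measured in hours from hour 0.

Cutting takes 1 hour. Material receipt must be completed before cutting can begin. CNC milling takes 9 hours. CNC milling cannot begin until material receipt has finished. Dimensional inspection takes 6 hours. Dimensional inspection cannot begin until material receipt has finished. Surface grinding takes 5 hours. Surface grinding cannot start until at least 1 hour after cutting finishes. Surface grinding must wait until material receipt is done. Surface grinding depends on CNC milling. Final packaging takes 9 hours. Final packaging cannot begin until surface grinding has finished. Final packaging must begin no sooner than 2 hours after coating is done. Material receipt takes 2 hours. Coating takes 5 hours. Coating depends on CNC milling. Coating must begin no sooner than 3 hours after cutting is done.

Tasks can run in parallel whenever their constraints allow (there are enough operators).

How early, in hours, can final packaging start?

Material receipt can start immediately at hour 0; it finishes at hour 2.
CNC milling cannot begin until material receipt (finishes hour 2). It runs from hour 2 to 2 + 9 = hour 11.
Cutting waits on material receipt (finishes hour 2), so it starts at hour 2 and finishes at 2 + 1 = hour 3.
For coating: CNC milling (finishes hour 11); cutting (finishes hour 3, plus 3-hour gap → hour 6). Taking the maximum gives a start of hour 11, and it finishes at 11 + 5 = hour 16.
Surface grinding cannot start until cutting (finishes hour 3, plus 1-hour gap → hour 4); material receipt (finishes hour 2); CNC milling (finishes hour 11). The controlling bound is hour 11, so surface grinding finishes at 11 + 5 = hour 16.
Final packaging waits on surface grinding (finishes hour 16); coating (finishes hour 16, plus 2-hour gap → hour 18). The latest of these is hour 18, which is the earliest final packaging can start.

18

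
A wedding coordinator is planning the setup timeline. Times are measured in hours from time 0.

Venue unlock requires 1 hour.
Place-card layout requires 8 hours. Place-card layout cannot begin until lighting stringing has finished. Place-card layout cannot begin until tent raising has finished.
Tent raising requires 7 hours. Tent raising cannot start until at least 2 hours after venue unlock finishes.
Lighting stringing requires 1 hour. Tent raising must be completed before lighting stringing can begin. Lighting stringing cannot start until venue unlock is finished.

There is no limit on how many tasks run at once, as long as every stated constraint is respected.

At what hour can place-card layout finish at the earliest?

Nothing blocks venue unlock, so it runs from hour 0 to hour 1.
After venue unlock (finishes hour 1, plus 2-hour gap → hour 3), tent raising can start at hour 3 and finishes at hour 10.
Lighting stringing cannot start until tent raising (finishes hour 10); venue unlock (finishes hour 1). The controlling bound is hour 10, so lighting stringing finishes at 10 + 1 = hour 11.
Place-card layout has to wait for lighting stringing (finishes hour 11); tent raising (finishes hour 10). The latest of these is hour 11, so place-card layout runs hour 11 to 11 + 8 = hour 19.

19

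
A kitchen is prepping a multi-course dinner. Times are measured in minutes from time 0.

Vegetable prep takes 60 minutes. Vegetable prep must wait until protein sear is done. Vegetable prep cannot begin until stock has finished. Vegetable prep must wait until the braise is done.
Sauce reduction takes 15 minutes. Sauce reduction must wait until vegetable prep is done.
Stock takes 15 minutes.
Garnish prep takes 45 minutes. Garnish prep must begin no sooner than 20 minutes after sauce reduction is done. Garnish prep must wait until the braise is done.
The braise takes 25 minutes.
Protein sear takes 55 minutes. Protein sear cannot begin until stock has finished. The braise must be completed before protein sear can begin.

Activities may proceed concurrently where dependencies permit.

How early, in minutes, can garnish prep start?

The braise can start immediately at minute 0; it finishes at minute 25.
Stock can start immediately at minute 0; it finishes at minute 15.
Protein sear cannot start until stock (finishes minute 15); the braise (finishes minute 25). The controlling bound is minute 25, so protein sear finishes at 25 + 55 = minute 80.
For vegetable prep: protein sear (finishes minute 80); stock (finishes minute 15); the braise (finishes minute 25). Taking the maximum gives a start of minute 80, and it finishes at 80 + 60 = minute 140.
After vegetable prep (finishes minute 140), sauce reduction can start at minute 140 and finishes at minute 155.
Garnish prep waits on sauce reduction (finishes minute 155, plus 20-minute gap → minute 175); the braise (finishes minute 25). The latest of these is minute 175, which is the earliest garnish prep can start.

175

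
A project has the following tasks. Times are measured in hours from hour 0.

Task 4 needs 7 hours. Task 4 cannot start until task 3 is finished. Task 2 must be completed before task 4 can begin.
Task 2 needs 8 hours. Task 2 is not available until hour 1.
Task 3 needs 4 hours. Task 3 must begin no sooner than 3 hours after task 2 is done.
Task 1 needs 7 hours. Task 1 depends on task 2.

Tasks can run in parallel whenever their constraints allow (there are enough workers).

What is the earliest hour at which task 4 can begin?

After its own release at hour 1, task 2 can start at hour 1 and finishes at hour 9.
Task 3 cannot begin until task 2 (finishes hour 9, plus 3-hour gap → hour 12). It runs from hour 12 to 12 + 4 = hour 16.
Task 4 waits on task 3 (finishes hour 16); task 2 (finishes hour 9). The latest of these is hour 16, which is the earliest task 4 can start.

16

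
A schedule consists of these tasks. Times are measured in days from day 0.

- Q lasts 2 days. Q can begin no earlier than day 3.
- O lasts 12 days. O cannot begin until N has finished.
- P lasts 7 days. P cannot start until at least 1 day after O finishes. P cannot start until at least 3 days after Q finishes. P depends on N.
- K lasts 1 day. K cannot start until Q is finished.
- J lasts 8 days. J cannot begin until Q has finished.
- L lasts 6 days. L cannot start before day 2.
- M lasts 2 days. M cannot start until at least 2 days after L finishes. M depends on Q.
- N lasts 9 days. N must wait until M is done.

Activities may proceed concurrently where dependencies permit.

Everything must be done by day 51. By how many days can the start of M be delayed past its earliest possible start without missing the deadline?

Q waits on its own release at day 3, so it starts at day 3 and finishes at 3 + 2 = day 5.
L cannot begin until its own release at day 2. It runs from day 2 to 2 + 6 = day 8.
For M: L (finishes day 8, plus 2-day gap → day 10); Q (finishes day 5). Taking the maximum gives a start of day 10, and it finishes at 10 + 2 = day 12.

Working backward from the deadline:
To finish by day 51, P (duration 7) must start no later than day 44.
Since P (must start by day 44, minus 1-day gap → day 43) depends on it, O must finish by day 43. Backing off its 12-day duration gives a latest start of day 31.
N has several dependents: O (must start by day 31); P (must start by day 44). The earliest of those limits is day 31, so N must start by 31 − 9 = day 22.
Since N (must start by day 22) depends on it, M must finish by day 22. Backing off its 2-day duration gives a latest start of day 20.
So M can start as early as day 10 and as late as day 20, giving 20 − 10 = 10 days of slack.

10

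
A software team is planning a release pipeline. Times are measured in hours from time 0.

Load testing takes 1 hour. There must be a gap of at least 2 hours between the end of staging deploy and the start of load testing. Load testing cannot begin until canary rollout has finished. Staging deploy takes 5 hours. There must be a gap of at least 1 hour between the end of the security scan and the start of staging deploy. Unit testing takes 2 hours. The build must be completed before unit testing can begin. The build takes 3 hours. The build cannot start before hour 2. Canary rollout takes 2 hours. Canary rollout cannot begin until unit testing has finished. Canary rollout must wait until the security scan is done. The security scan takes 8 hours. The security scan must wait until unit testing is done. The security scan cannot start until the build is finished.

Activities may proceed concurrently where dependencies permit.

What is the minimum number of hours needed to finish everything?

24

The build waits on its own release at hour 2, so it starts at hour 2 and finishes at 2 + 3 = hour 5.
Unit testing cannot begin until the build (finishes hour 5). It runs from hour 5 to 5 + 2 = hour 7.
The security scan has to wait for unit testing (finishes hour 7); the build (finishes hour 5). The latest of these is hour 7, so the security scan runs hour 7 to 7 + 8 = hour 15.
Canary rollout cannot start until unit testing (finishes hour 7); the security scan (finishes hour 15). The controlling bound is hour 15, so canary rollout finishes at 15 + 2 = hour 17.
Staging deploy waits on the security scan (finishes hour 15, plus 1-hour gap → hour 16), so it starts at hour 16 and finishes at 16 + 5 = hour 21.
Load testing cannot start until staging deploy (finishes hour 21, plus 2-hour gap → hour 23); canary rollout (finishes hour 17). The controlling bound is hour 23, so load testing finishes at 23 + 1 = hour 24.
All tasks are finished once the last one completes. Finish times: The build at 5, Unit testing at 7, The security scan at 15, Staging deploy at 21, Canary rollout at 17, Load testing at 24. The latest is hour 24.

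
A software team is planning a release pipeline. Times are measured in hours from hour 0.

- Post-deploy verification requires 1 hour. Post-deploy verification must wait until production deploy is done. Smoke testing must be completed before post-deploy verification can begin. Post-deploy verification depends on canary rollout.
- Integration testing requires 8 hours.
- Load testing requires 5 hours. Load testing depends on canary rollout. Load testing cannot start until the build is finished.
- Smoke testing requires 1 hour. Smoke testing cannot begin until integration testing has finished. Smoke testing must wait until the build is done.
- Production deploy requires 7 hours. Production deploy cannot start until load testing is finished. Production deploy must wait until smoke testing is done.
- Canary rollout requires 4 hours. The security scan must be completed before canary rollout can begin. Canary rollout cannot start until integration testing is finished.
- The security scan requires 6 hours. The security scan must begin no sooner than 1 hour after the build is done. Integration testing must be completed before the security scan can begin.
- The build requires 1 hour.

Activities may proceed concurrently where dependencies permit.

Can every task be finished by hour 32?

Yes

Integration testing has no prerequisites, so it starts at hour 0 and finishes at hour 8.
The build can start immediately at hour 0; it finishes at hour 1.
Smoke testing has to wait for integration testing (finishes hour 8); the build (finishes hour 1). The latest of these is hour 8, so smoke testing runs hour 8 to 8 + 1 = hour 9.
The security scan has to wait for the build (finishes hour 1, plus 1-hour gap → hour 2); integration testing (finishes hour 8). The latest of these is hour 8, so the security scan runs hour 8 to 8 + 6 = hour 14.
Canary rollout needs all of the security scan (finishes hour 14); integration testing (finishes hour 8). That puts its earliest start at hour 14; it finishes at 14 + 4 = hour 18.
Load testing needs all of canary rollout (finishes hour 18); the build (finishes hour 1). That puts its earliest start at hour 18; it finishes at 18 + 5 = hour 23.
Production deploy cannot start until load testing (finishes hour 23); smoke testing (finishes hour 9). The controlling bound is hour 23, so production deploy finishes at 23 + 7 = hour 30.
Post-deploy verification needs all of production deploy (finishes hour 30); smoke testing (finishes hour 9); canary rollout (finishes hour 18). That puts its earliest start at hour 30; it finishes at 30 + 1 = hour 31.
Every task is finished by hour 31, which is no later than the deadline of 32, so the schedule is feasible.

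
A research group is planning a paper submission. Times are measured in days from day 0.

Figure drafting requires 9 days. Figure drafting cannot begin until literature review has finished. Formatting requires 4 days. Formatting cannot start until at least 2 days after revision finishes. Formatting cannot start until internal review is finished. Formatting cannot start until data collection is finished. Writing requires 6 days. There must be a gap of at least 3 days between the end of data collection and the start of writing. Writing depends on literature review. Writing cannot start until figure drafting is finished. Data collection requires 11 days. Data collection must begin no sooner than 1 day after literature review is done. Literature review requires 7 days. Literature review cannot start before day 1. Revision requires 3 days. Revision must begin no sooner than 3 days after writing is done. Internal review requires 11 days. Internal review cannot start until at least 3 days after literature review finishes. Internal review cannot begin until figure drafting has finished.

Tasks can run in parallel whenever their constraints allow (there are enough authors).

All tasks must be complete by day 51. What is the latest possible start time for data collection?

Nothing follows formatting; the deadline of day 51 is its only limit. It must start by 51 − 4 = day 47.
Revision must finish before formatting (must start by day 47, minus 2-day gap → day 45). With a 3-day duration, revision must start by 45 − 3 = day 42.
Writing feeds into revision (must start by day 42, minus 3-day gap → day 39); so writing must finish by day 39 and therefore start by day 33.
For data collection: writing (must start by day 33, minus 3-day gap → day 30); formatting (must start by day 47). The most restrictive is day 30; with an 11-day duration, data collection must start by day 19.

19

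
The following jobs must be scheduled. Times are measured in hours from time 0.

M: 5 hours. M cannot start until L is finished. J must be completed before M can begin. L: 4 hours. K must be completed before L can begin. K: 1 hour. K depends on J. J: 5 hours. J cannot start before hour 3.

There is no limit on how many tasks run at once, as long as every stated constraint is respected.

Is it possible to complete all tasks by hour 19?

Yes

J cannot begin until its own release at hour 3. It runs from hour 3 to 3 + 5 = hour 8.
After J (finishes hour 8), K can start at hour 8 and finishes at hour 9.
L cannot begin until K (finishes hour 9). It runs from hour 9 to 9 + 4 = hour 13.
M needs all of L (finishes hour 13); J (finishes hour 8). That puts its earliest start at hour 13; it finishes at 13 + 5 = hour 18.
Every task is finished by hour 18, which is no later than the deadline of 19, so the schedule is feasible.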